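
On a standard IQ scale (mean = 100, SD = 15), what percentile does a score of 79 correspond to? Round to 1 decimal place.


z = (IQ - mean) / SD
z = (79 - 100) / 15 = -1.4
Percentile = Phi(-1.4) * 100
Phi(-1.4) = 0.080757
= 8.1


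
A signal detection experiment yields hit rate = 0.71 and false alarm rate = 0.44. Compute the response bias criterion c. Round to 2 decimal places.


c = -0.5 * (z(HR) + z(FAR))
z(0.71) = 0.5534
z(0.44) = -0.151
c = -0.5 * (0.5534 + -0.151)
= -0.5 * 0.4024
= -0.20


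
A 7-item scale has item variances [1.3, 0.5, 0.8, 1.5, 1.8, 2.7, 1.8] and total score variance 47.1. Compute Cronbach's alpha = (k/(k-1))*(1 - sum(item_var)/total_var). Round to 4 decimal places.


alpha = (k/(k-1)) * (1 - sum(s_i^2)/s_total^2)
sum(item variances) = 10.4
k/(k-1) = 7/6 = 1.166667
1 - 10.4/47.1 = 1 - 0.220807 = 0.779193
alpha = 1.166667 * 0.779193
= 0.9091


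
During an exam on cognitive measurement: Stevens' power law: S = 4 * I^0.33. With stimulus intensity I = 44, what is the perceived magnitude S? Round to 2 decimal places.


S = 4 * 44^0.33
44^0.33 = 3.4861
S = 4 * 3.4861
= 13.94


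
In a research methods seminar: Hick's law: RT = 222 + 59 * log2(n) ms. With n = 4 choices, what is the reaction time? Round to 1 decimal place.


RT = 222 + 59 * log2(4)
log2(4) = 2.0
RT = 222 + 59 * 2.0
= 222 + 118.0
= 340.0 ms


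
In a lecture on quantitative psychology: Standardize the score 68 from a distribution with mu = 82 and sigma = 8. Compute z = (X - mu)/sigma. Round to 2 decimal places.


z = (X - mu) / sigma
= (68 - 82) / 8
= -14 / 8
= -1.75


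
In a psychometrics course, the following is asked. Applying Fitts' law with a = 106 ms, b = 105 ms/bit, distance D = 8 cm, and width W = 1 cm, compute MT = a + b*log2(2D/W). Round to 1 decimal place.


MT = 106 + 105 * log2(2*8/1)
2D/W = 16.0
log2(16.0) = 4.0
MT = 106 + 105 * 4.0
= 526.0 ms


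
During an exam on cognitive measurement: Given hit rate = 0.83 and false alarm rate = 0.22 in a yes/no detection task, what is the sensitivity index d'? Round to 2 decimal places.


d' = z(HR) - z(FAR)
z(0.83) = 0.9542
z(0.22) = -0.7722
d' = 0.9542 - -0.7722
= 1.73


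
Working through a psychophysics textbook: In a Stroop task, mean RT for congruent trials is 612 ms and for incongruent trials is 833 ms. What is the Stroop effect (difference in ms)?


Stroop effect = RT(incongruent) - RT(congruent)
= 833 - 612
= 221 ms


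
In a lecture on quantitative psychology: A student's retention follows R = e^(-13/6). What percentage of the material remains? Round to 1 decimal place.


R = e^(-t/S)
-t/S = -13/6 = -2.166667
R = e^(-2.166667) = 0.114559
Percentage = 0.114559 * 100
= 11.5


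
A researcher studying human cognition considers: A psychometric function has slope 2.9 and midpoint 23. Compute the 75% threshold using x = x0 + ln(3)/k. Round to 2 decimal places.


At P = 0.75: 0.75 = 1/(1 + e^(-k*(x-x0)))
Solving: e^(-k*(x-x0)) = 1/3
x = x0 + ln(3)/k
ln(3) = 1.0986
x = 23 + 1.0986/2.9
= 23 + 0.3788
= 23.38


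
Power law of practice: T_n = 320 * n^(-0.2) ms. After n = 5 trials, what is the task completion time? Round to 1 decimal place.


T_n = 320 * 5^(-0.2)
5^(-0.2) = 0.72478
T_n = 320 * 0.72478
= 231.9 ms


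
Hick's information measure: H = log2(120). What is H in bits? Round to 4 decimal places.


H = log2(n)
H = log2(120)
= 6.9069


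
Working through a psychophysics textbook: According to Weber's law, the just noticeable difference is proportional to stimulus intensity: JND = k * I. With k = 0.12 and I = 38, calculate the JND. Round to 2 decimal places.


JND = k * I
JND = 0.12 * 38
= 4.56


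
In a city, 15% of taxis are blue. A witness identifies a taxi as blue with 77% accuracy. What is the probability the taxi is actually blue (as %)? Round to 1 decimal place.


P(blue | says blue) = P(says blue | blue)*P(blue) / [P(says blue | blue)*P(blue) + P(says blue | not blue)*P(not blue)]
Numerator = 0.77 * 0.15 = 0.1155
False identification = 0.23 * 0.85 = 0.1955
P = 0.1155 / (0.1155 + 0.1955)
= 0.1155 / 0.311
As percentage = 37.1


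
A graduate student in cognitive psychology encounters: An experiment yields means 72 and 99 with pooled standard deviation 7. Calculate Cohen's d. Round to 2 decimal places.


Cohen's d = (M1 - M2) / S_pooled
= (72 - 99) / 7
= -27 / 7
= -3.86


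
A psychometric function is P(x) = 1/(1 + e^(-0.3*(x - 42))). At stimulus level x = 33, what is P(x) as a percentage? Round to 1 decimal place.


P(x) = 1/(1 + e^(-0.3*(33 - 42)))
Exponent = -0.3 * -9 = 2.7
e^(2.7) = 14.879732
P = 1/(1 + 14.879732) = 0.062973
Percentage = 6.3


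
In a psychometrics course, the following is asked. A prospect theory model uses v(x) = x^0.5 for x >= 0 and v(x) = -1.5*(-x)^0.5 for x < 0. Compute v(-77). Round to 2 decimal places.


Since x = -77 < 0, use v(x) = -lambda*(-x)^alpha
(-x) = 77
77^0.5 = 8.775
v(-77) = -1.5 * 8.775
= -13.16


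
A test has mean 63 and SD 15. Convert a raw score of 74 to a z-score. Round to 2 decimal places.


z = (X - mu) / sigma
= (74 - 63) / 15
= 11 / 15
= 0.73


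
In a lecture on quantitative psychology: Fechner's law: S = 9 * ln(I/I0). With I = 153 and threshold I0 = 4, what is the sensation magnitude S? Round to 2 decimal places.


S = 9 * ln(153/4)
I/I0 = 38.25
ln(38.25) = 3.6441
S = 9 * 3.6441
= 32.80


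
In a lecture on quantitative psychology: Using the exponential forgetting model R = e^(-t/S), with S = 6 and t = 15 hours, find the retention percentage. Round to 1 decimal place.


R = e^(-t/S)
-t/S = -15/6 = -2.5
R = e^(-2.5) = 0.082085
Percentage = 0.082085 * 100
= 8.2


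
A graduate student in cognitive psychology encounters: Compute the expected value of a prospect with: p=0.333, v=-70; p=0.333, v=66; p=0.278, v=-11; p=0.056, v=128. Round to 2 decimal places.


EU = sum(p_i * v_i)
0.333 * -70 = -23.31
0.333 * 66 = 21.978
0.278 * -11 = -3.058
0.056 * 128 = 7.168
EU = -23.31 + 21.978 + -3.058 + 7.168
= 2.78


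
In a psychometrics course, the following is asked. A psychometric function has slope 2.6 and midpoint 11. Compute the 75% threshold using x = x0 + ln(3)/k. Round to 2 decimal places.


At P = 0.75: 0.75 = 1/(1 + e^(-k*(x-x0)))
Solving: e^(-k*(x-x0)) = 1/3
x = x0 + ln(3)/k
ln(3) = 1.0986
x = 11 + 1.0986/2.6
= 11 + 0.4225
= 11.42


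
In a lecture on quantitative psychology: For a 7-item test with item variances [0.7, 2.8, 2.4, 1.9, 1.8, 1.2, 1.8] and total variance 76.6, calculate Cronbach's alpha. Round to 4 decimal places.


alpha = (k/(k-1)) * (1 - sum(s_i^2)/s_total^2)
sum(item variances) = 12.6
k/(k-1) = 7/6 = 1.166667
1 - 12.6/76.6 = 1 - 0.164491 = 0.835509
alpha = 1.166667 * 0.835509
= 0.9748


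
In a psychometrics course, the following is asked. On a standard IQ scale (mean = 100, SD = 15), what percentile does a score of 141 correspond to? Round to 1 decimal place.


z = (IQ - mean) / SD
z = (141 - 100) / 15 = 2.7333
Percentile = Phi(2.7333) * 100
Phi(2.7333) = 0.996865
= 99.7


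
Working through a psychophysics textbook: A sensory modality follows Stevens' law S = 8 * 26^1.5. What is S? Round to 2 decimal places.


S = 8 * 26^1.5
26^1.5 = 132.5745
S = 8 * 132.5745
= 1060.60


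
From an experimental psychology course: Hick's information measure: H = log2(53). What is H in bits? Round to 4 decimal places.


H = log2(n)
H = log2(53)
= 5.7279


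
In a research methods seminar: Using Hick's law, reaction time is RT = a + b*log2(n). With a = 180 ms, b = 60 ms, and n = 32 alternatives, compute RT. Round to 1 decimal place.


RT = 180 + 60 * log2(32)
log2(32) = 5.0
RT = 180 + 60 * 5.0
= 180 + 300.0
= 480.0 ms


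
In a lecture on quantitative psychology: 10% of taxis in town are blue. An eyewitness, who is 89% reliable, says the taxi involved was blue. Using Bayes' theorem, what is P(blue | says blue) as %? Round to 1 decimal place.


P(blue | says blue) = P(says blue | blue)*P(blue) / [P(says blue | blue)*P(blue) + P(says blue | not blue)*P(not blue)]
Numerator = 0.89 * 0.1 = 0.089
False identification = 0.11 * 0.9 = 0.099
P = 0.089 / (0.089 + 0.099)
= 0.089 / 0.188
As percentage = 47.3


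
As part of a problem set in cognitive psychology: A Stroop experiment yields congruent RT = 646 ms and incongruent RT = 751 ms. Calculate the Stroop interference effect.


Stroop effect = RT(incongruent) - RT(congruent)
= 751 - 646
= 105 ms


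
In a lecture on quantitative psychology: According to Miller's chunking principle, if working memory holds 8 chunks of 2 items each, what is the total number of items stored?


Total items = chunks * items_per_chunk
= 8 * 2
= 16


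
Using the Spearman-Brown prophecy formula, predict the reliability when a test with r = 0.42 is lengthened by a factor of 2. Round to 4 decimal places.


r_new = n*r / (1 + (n-1)*r)
Numerator = 2 * 0.42 = 0.84
Denominator = 1 + 1 * 0.42 = 1.42
r_new = 0.84 / 1.42
= 0.5915


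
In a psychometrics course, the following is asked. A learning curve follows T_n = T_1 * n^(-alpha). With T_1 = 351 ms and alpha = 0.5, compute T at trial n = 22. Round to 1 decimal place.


T_n = 351 * 22^(-0.5)
22^(-0.5) = 0.213201
T_n = 351 * 0.213201
= 74.8 ms


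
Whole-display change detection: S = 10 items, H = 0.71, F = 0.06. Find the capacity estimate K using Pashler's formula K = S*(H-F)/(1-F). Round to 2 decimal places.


K = S * (H - F) / (1 - F)
H - F = 0.65
1 - F = 0.94
K = 10 * 0.65 / 0.94
= 6.91


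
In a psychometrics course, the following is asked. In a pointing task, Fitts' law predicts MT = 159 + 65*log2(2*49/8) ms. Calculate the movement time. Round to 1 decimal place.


MT = 159 + 65 * log2(2*49/8)
2D/W = 12.25
log2(12.25) = 3.6147
MT = 159 + 65 * 3.6147
= 394.0 ms


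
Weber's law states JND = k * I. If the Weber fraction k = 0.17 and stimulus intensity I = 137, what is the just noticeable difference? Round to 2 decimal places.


JND = k * I
JND = 0.17 * 137
= 23.29


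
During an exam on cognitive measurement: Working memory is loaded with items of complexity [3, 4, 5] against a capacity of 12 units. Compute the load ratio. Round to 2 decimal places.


Total complexity = 3 + 4 + 5 = 12
Load = total / capacity = 12 / 12
= 1.00


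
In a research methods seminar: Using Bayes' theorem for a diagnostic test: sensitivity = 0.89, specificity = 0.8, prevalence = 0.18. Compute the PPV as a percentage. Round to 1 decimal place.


PPV = (sens * prev) / (sens * prev + (1-spec) * (1-prev))
Numerator = 0.89 * 0.18 = 0.1602
P(positive and no disease) = (1 - spec) * (1 - prev) = (1 - 0.8) * (1 - 0.18) = 0.164
Denominator = 0.1602 + 0.164 = 0.3242
PPV = 0.1602 / 0.3242 = 0.494139
As percentage = 49.4


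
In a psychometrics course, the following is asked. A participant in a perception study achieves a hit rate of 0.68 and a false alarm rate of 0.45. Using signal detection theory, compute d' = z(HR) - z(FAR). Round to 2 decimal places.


d' = z(HR) - z(FAR)
z(0.68) = 0.4677
z(0.45) = -0.1257
d' = 0.4677 - -0.1257
= 0.59


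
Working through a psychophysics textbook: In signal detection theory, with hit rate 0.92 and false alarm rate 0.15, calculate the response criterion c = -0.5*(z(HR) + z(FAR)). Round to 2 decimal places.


c = -0.5 * (z(HR) + z(FAR))
z(0.92) = 1.4051
z(0.15) = -1.0364
c = -0.5 * (1.4051 + -1.0364)
= -0.5 * 0.3687
= -0.18


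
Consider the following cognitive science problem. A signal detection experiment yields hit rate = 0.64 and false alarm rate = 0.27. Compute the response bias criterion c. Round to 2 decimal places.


c = -0.5 * (z(HR) + z(FAR))
z(0.64) = 0.3585
z(0.27) = -0.6128
c = -0.5 * (0.3585 + -0.6128)
= -0.5 * -0.2543
= 0.13


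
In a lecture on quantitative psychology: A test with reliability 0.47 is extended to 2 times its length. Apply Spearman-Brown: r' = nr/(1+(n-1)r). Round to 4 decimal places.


r_new = n*r / (1 + (n-1)*r)
Numerator = 2 * 0.47 = 0.94
Denominator = 1 + 1 * 0.47 = 1.47
r_new = 0.94 / 1.47
= 0.6395


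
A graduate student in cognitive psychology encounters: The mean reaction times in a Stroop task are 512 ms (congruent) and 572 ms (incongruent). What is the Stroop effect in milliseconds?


Stroop effect = RT(incongruent) - RT(congruent)
= 572 - 512
= 60 ms


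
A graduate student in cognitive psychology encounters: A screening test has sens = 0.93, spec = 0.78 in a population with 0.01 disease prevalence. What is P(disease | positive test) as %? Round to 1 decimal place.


PPV = (sens * prev) / (sens * prev + (1-spec) * (1-prev))
Numerator = 0.93 * 0.01 = 0.0093
P(positive and no disease) = (1 - spec) * (1 - prev) = (1 - 0.78) * (1 - 0.01) = 0.2178
Denominator = 0.0093 + 0.2178 = 0.2271
PPV = 0.0093 / 0.2271 = 0.040951
As percentage = 4.1


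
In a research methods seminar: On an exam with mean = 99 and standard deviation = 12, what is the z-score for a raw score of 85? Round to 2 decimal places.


z = (X - mu) / sigma
= (85 - 99) / 12
= -14 / 12
= -1.17


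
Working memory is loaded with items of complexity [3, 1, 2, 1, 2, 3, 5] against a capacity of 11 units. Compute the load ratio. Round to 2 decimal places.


Total complexity = 3 + 1 + 2 + 1 + 2 + 3 + 5 = 17
Load = total / capacity = 17 / 11
= 1.55


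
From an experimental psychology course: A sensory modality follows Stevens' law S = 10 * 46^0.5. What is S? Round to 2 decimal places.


S = 10 * 46^0.5
46^0.5 = 6.7823
S = 10 * 6.7823
= 67.82


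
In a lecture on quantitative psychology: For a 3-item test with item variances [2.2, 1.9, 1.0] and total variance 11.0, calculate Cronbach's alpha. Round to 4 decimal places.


alpha = (k/(k-1)) * (1 - sum(s_i^2)/s_total^2)
sum(item variances) = 5.1
k/(k-1) = 3/2 = 1.5
1 - 5.1/11.0 = 1 - 0.463636 = 0.536364
alpha = 1.5 * 0.536364
= 0.8045


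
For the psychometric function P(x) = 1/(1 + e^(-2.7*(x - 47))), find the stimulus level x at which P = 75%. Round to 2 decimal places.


At P = 0.75: 0.75 = 1/(1 + e^(-k*(x-x0)))
Solving: e^(-k*(x-x0)) = 1/3
x = x0 + ln(3)/k
ln(3) = 1.0986
x = 47 + 1.0986/2.7
= 47 + 0.4069
= 47.41


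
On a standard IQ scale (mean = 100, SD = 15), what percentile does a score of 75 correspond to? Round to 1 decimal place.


z = (IQ - mean) / SD
z = (75 - 100) / 15 = -1.6667
Percentile = Phi(-1.6667) * 100
Phi(-1.6667) = 0.047787
= 4.8


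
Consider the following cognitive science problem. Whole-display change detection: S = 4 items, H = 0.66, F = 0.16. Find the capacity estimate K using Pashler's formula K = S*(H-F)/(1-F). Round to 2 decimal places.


K = S * (H - F) / (1 - F)
H - F = 0.5
1 - F = 0.84
K = 4 * 0.5 / 0.84
= 2.38


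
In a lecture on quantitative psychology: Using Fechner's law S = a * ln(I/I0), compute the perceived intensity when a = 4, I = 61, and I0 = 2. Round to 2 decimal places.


S = 4 * ln(61/2)
I/I0 = 30.5
ln(30.5) = 3.4177
S = 4 * 3.4177
= 13.67


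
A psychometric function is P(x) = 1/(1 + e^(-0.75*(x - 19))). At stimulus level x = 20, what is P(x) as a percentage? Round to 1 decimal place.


P(x) = 1/(1 + e^(-0.75*(20 - 19)))
Exponent = -0.75 * 1 = -0.75
e^(-0.75) = 0.472367
P = 1/(1 + 0.472367) = 0.679178
Percentage = 67.9


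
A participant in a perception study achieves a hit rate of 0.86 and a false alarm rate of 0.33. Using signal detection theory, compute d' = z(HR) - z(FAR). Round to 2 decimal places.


d' = z(HR) - z(FAR)
z(0.86) = 1.0803
z(0.33) = -0.4399
d' = 1.0803 - -0.4399
= 1.52


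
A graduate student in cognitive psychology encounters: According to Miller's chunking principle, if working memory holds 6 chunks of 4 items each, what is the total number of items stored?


Total items = chunks * items_per_chunk
= 6 * 4
= 24


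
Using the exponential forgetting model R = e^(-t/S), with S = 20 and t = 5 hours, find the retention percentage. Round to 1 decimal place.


R = e^(-t/S)
-t/S = -5/20 = -0.25
R = e^(-0.25) = 0.778801
Percentage = 0.778801 * 100
= 77.9


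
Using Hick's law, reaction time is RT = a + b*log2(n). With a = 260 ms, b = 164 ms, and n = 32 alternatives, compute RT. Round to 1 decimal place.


RT = 260 + 164 * log2(32)
log2(32) = 5.0
RT = 260 + 164 * 5.0
= 260 + 820.0
= 1080.0 ms


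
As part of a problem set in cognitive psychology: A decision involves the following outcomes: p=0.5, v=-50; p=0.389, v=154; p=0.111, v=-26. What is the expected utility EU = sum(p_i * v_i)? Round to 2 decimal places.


EU = sum(p_i * v_i)
0.5 * -50 = -25.0
0.389 * 154 = 59.906
0.111 * -26 = -2.886
EU = -25.0 + 59.906 + -2.886
= 32.02


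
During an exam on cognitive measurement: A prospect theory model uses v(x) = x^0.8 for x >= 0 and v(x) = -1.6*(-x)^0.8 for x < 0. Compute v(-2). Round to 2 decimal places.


Since x = -2 < 0, use v(x) = -lambda*(-x)^alpha
(-x) = 2
2^0.8 = 1.7411
v(-2) = -1.6 * 1.7411
= -2.79


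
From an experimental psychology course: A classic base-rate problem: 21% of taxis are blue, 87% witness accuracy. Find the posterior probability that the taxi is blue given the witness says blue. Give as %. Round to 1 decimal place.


P(blue | says blue) = P(says blue | blue)*P(blue) / [P(says blue | blue)*P(blue) + P(says blue | not blue)*P(not blue)]
Numerator = 0.87 * 0.21 = 0.1827
False identification = 0.13 * 0.79 = 0.1027
P = 0.1827 / (0.1827 + 0.1027)
= 0.1827 / 0.2854
As percentage = 64.0


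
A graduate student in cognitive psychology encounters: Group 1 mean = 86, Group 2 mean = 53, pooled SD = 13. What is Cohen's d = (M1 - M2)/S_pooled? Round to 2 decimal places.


Cohen's d = (M1 - M2) / S_pooled
= (86 - 53) / 13
= 33 / 13
= 2.54


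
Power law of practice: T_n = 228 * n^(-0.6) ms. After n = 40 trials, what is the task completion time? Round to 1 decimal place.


T_n = 228 * 40^(-0.6)
40^(-0.6) = 0.109336
T_n = 228 * 0.109336
= 24.9 ms


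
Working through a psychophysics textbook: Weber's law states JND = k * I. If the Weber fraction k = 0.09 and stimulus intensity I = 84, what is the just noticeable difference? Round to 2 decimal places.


JND = k * I
JND = 0.09 * 84
= 7.56


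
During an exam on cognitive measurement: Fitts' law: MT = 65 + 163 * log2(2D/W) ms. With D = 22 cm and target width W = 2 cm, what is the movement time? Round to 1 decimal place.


MT = 65 + 163 * log2(2*22/2)
2D/W = 22.0
log2(22.0) = 4.4594
MT = 65 + 163 * 4.4594
= 791.9 ms


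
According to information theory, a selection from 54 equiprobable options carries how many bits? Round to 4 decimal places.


H = log2(n)
H = log2(54)
= 5.7549


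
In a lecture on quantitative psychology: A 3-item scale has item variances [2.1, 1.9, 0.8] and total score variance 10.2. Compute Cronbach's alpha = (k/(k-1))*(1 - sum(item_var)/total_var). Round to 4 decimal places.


alpha = (k/(k-1)) * (1 - sum(s_i^2)/s_total^2)
sum(item variances) = 4.8
k/(k-1) = 3/2 = 1.5
1 - 4.8/10.2 = 1 - 0.470588 = 0.529412
alpha = 1.5 * 0.529412
= 0.7941


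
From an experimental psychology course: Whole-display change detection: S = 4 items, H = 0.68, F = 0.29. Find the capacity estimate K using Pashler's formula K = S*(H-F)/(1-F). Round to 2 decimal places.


K = S * (H - F) / (1 - F)
H - F = 0.39
1 - F = 0.71
K = 4 * 0.39 / 0.71
= 2.20


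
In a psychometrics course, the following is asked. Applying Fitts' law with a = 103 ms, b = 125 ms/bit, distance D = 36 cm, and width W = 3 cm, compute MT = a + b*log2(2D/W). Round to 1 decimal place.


MT = 103 + 125 * log2(2*36/3)
2D/W = 24.0
log2(24.0) = 4.585
MT = 103 + 125 * 4.585
= 676.1 ms


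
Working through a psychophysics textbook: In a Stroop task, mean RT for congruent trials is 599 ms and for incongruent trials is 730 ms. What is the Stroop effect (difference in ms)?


Stroop effect = RT(incongruent) - RT(congruent)
= 730 - 599
= 131 ms


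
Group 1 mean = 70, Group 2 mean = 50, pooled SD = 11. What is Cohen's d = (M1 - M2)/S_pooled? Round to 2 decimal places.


Cohen's d = (M1 - M2) / S_pooled
= (70 - 50) / 11
= 20 / 11
= 1.82


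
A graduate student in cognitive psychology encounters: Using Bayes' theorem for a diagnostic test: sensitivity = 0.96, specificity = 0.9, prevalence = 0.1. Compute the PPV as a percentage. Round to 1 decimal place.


PPV = (sens * prev) / (sens * prev + (1-spec) * (1-prev))
Numerator = 0.96 * 0.1 = 0.096
P(positive and no disease) = (1 - spec) * (1 - prev) = (1 - 0.9) * (1 - 0.1) = 0.09
Denominator = 0.096 + 0.09 = 0.186
PPV = 0.096 / 0.186 = 0.516129
As percentage = 51.6


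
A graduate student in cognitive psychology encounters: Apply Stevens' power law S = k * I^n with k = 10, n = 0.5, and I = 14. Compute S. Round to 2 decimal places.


S = 10 * 14^0.5
14^0.5 = 3.7417
S = 10 * 3.7417
= 37.42


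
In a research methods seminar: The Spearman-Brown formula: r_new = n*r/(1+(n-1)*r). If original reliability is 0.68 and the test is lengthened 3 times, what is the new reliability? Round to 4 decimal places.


r_new = n*r / (1 + (n-1)*r)
Numerator = 3 * 0.68 = 2.04
Denominator = 1 + 2 * 0.68 = 2.36
r_new = 2.04 / 2.36
= 0.8644


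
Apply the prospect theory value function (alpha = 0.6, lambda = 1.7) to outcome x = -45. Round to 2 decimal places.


Since x = -45 < 0, use v(x) = -lambda*(-x)^alpha
(-x) = 45
45^0.6 = 9.8158
v(-45) = -1.7 * 9.8158
= -16.69


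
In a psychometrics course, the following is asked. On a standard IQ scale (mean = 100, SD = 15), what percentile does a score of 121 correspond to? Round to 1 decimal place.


z = (IQ - mean) / SD
z = (121 - 100) / 15 = 1.4
Percentile = Phi(1.4) * 100
Phi(1.4) = 0.919243
= 91.9


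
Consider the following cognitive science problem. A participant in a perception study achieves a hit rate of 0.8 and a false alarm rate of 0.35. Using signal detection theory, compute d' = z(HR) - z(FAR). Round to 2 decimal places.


d' = z(HR) - z(FAR)
z(0.8) = 0.8416
z(0.35) = -0.3853
d' = 0.8416 - -0.3853
= 1.23


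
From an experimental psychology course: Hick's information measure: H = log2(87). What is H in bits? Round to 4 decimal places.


H = log2(n)
H = log2(87)
= 6.4429


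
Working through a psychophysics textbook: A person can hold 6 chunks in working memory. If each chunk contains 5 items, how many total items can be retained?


Total items = chunks * items_per_chunk
= 6 * 5
= 30


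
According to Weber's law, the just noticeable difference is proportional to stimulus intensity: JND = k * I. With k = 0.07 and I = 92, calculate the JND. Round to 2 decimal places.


JND = k * I
JND = 0.07 * 92
= 6.44


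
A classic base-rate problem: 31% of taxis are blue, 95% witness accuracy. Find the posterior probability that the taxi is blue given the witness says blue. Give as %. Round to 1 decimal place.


P(blue | says blue) = P(says blue | blue)*P(blue) / [P(says blue | blue)*P(blue) + P(says blue | not blue)*P(not blue)]
Numerator = 0.95 * 0.31 = 0.2945
False identification = 0.05 * 0.69 = 0.0345
P = 0.2945 / (0.2945 + 0.0345)
= 0.2945 / 0.329
As percentage = 89.5


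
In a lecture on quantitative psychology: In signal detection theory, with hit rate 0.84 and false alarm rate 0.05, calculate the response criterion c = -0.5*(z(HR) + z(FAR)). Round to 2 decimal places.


c = -0.5 * (z(HR) + z(FAR))
z(0.84) = 0.9945
z(0.05) = -1.6449
c = -0.5 * (0.9945 + -1.6449)
= -0.5 * -0.6504
= 0.33


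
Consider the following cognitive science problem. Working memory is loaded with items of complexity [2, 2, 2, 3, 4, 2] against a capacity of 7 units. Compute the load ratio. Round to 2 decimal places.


Total complexity = 2 + 2 + 2 + 3 + 4 + 2 = 15
Load = total / capacity = 15 / 7
= 2.14


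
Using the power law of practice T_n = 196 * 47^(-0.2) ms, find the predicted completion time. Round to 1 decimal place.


T_n = 196 * 47^(-0.2)
47^(-0.2) = 0.462999
T_n = 196 * 0.462999
= 90.7 ms


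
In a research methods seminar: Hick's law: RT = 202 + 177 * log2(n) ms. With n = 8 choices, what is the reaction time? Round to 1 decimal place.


RT = 202 + 177 * log2(8)
log2(8) = 3.0
RT = 202 + 177 * 3.0
= 202 + 531.0
= 733.0 ms


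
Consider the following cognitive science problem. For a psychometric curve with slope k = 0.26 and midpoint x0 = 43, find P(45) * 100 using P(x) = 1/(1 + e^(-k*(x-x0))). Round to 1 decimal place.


P(x) = 1/(1 + e^(-0.26*(45 - 43)))
Exponent = -0.26 * 2 = -0.52
e^(-0.52) = 0.594521
P = 1/(1 + 0.594521) = 0.627148
Percentage = 62.7


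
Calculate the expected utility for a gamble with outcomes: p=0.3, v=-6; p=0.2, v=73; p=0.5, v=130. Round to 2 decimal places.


EU = sum(p_i * v_i)
0.3 * -6 = -1.8
0.2 * 73 = 14.6
0.5 * 130 = 65.0
EU = -1.8 + 14.6 + 65.0
= 77.80


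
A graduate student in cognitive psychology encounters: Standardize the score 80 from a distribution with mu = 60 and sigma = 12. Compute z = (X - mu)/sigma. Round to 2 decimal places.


z = (X - mu) / sigma
= (80 - 60) / 12
= 20 / 12
= 1.67


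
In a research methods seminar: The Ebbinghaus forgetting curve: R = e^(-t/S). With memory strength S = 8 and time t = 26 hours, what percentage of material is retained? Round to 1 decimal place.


R = e^(-t/S)
-t/S = -26/8 = -3.25
R = e^(-3.25) = 0.038774
Percentage = 0.038774 * 100
= 3.9


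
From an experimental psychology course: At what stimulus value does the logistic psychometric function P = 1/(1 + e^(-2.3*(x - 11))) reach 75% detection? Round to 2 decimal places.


At P = 0.75: 0.75 = 1/(1 + e^(-k*(x-x0)))
Solving: e^(-k*(x-x0)) = 1/3
x = x0 + ln(3)/k
ln(3) = 1.0986
x = 11 + 1.0986/2.3
= 11 + 0.4777
= 11.48


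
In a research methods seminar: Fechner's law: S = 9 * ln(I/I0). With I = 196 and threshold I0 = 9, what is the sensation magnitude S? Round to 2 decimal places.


S = 9 * ln(196/9)
I/I0 = 21.777778
ln(21.777778) = 3.0809
S = 9 * 3.0809
= 27.73


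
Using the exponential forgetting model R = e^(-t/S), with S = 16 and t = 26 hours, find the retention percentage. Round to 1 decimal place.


R = e^(-t/S)
-t/S = -26/16 = -1.625
R = e^(-1.625) = 0.196912
Percentage = 0.196912 * 100
= 19.7


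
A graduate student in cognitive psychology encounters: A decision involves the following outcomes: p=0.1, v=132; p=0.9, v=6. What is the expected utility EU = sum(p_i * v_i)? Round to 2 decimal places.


EU = sum(p_i * v_i)
0.1 * 132 = 13.2
0.9 * 6 = 5.4
EU = 13.2 + 5.4
= 18.60


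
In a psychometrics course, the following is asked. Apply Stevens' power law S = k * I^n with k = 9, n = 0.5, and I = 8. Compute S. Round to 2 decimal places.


S = 9 * 8^0.5
8^0.5 = 2.8284
S = 9 * 2.8284
= 25.46


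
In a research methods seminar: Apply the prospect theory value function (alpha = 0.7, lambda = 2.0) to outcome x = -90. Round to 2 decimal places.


Since x = -90 < 0, use v(x) = -lambda*(-x)^alpha
(-x) = 90
90^0.7 = 23.333
v(-90) = -2.0 * 23.333
= -46.67


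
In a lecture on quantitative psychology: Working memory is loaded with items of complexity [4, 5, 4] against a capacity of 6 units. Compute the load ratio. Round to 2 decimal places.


Total complexity = 4 + 5 + 4 = 13
Load = total / capacity = 13 / 6
= 2.17


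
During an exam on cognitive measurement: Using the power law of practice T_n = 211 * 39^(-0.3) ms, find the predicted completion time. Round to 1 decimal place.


T_n = 211 * 39^(-0.3)
39^(-0.3) = 0.333181
T_n = 211 * 0.333181
= 70.3 ms


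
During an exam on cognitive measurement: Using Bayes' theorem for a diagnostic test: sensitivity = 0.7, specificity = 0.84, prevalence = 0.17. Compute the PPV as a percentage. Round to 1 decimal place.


PPV = (sens * prev) / (sens * prev + (1-spec) * (1-prev))
Numerator = 0.7 * 0.17 = 0.119
P(positive and no disease) = (1 - spec) * (1 - prev) = (1 - 0.84) * (1 - 0.17) = 0.1328
Denominator = 0.119 + 0.1328 = 0.2518
PPV = 0.119 / 0.2518 = 0.472597
As percentage = 47.3


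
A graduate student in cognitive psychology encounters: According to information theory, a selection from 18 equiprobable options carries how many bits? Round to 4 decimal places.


H = log2(n)
H = log2(18)
= 4.1699


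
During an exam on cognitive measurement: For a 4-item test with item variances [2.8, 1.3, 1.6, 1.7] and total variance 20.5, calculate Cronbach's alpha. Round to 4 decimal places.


alpha = (k/(k-1)) * (1 - sum(s_i^2)/s_total^2)
sum(item variances) = 7.4
k/(k-1) = 4/3 = 1.333333
1 - 7.4/20.5 = 1 - 0.360976 = 0.639024
alpha = 1.333333 * 0.639024
= 0.8520


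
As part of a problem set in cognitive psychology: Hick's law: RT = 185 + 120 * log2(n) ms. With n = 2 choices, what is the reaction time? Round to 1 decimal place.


RT = 185 + 120 * log2(2)
log2(2) = 1.0
RT = 185 + 120 * 1.0
= 185 + 120.0
= 305.0 ms


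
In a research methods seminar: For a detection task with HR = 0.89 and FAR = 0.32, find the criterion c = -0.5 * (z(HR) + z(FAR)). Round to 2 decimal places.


c = -0.5 * (z(HR) + z(FAR))
z(0.89) = 1.2265
z(0.32) = -0.4677
c = -0.5 * (1.2265 + -0.4677)
= -0.5 * 0.7588
= -0.38


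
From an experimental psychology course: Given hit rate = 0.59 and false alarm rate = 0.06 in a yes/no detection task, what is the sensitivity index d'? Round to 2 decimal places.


d' = z(HR) - z(FAR)
z(0.59) = 0.2275
z(0.06) = -1.5548
d' = 0.2275 - -1.5548
= 1.78


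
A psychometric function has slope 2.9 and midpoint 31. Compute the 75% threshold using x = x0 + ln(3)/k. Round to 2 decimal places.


At P = 0.75: 0.75 = 1/(1 + e^(-k*(x-x0)))
Solving: e^(-k*(x-x0)) = 1/3
x = x0 + ln(3)/k
ln(3) = 1.0986
x = 31 + 1.0986/2.9
= 31 + 0.3788
= 31.38


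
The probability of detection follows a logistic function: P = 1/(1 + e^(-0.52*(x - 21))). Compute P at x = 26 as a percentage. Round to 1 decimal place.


P(x) = 1/(1 + e^(-0.52*(26 - 21)))
Exponent = -0.52 * 5 = -2.6
e^(-2.6) = 0.074274
P = 1/(1 + 0.074274) = 0.930861
Percentage = 93.1


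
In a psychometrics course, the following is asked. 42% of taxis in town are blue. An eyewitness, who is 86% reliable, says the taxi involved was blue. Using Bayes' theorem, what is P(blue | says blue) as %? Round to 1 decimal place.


P(blue | says blue) = P(says blue | blue)*P(blue) / [P(says blue | blue)*P(blue) + P(says blue | not blue)*P(not blue)]
Numerator = 0.86 * 0.42 = 0.3612
False identification = 0.14 * 0.58 = 0.0812
P = 0.3612 / (0.3612 + 0.0812)
= 0.3612 / 0.4424
As percentage = 81.6


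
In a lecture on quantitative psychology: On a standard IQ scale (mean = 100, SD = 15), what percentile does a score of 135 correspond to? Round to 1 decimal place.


z = (IQ - mean) / SD
z = (135 - 100) / 15 = 2.3333
Percentile = Phi(2.3333) * 100
Phi(2.3333) = 0.990184
= 99.0


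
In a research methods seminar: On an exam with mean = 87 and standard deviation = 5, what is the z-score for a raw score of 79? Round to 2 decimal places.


z = (X - mu) / sigma
= (79 - 87) / 5
= -8 / 5
= -1.60


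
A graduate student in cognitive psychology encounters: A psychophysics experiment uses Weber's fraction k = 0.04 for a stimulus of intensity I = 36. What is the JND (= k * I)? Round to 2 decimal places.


JND = k * I
JND = 0.04 * 36
= 1.44


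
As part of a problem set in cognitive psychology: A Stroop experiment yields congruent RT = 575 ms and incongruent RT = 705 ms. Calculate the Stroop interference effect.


Stroop effect = RT(incongruent) - RT(congruent)
= 705 - 575
= 130 ms


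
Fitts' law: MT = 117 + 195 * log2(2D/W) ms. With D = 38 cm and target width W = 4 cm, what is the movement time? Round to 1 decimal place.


MT = 117 + 195 * log2(2*38/4)
2D/W = 19.0
log2(19.0) = 4.2479
MT = 117 + 195 * 4.2479
= 945.3 ms


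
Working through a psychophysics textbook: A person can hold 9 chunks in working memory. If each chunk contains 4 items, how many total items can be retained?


Total items = chunks * items_per_chunk
= 9 * 4
= 36


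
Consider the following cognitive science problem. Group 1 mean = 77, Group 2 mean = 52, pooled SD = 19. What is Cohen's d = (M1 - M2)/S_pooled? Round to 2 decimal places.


Cohen's d = (M1 - M2) / S_pooled
= (77 - 52) / 19
= 25 / 19
= 1.32


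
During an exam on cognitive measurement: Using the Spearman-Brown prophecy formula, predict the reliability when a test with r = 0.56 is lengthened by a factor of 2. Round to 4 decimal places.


r_new = n*r / (1 + (n-1)*r)
Numerator = 2 * 0.56 = 1.12
Denominator = 1 + 1 * 0.56 = 1.56
r_new = 1.12 / 1.56
= 0.7179


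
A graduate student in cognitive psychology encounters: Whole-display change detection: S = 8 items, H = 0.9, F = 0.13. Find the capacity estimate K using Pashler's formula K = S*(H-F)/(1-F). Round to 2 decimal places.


K = S * (H - F) / (1 - F)
H - F = 0.77
1 - F = 0.87
K = 8 * 0.77 / 0.87
= 7.08


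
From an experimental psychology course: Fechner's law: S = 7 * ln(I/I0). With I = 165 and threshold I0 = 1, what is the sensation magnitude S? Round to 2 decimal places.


S = 7 * ln(165/1)
I/I0 = 165.0
ln(165.0) = 5.1059
S = 7 * 5.1059
= 35.74


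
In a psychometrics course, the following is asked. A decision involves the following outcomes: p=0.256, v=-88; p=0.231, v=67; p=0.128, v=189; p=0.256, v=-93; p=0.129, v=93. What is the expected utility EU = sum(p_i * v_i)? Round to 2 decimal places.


EU = sum(p_i * v_i)
0.256 * -88 = -22.528
0.231 * 67 = 15.477
0.128 * 189 = 24.192
0.256 * -93 = -23.808
0.129 * 93 = 11.997
EU = -22.528 + 15.477 + 24.192 + -23.808 + 11.997
= 5.33


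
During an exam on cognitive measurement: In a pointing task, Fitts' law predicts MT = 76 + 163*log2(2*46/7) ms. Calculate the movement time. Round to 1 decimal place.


MT = 76 + 163 * log2(2*46/7)
2D/W = 13.142857
log2(13.142857) = 3.7162
MT = 76 + 163 * 3.7162
= 681.7 ms


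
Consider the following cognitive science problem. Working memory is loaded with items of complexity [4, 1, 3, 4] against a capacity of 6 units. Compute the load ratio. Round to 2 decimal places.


Total complexity = 4 + 1 + 3 + 4 = 12
Load = total / capacity = 12 / 6
= 2.00


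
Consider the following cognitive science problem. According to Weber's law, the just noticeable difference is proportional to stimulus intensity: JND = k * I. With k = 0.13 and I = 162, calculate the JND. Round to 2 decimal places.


JND = k * I
JND = 0.13 * 162
= 21.06


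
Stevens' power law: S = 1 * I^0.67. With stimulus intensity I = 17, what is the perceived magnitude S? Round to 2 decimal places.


S = 1 * 17^0.67
17^0.67 = 6.6742
S = 1 * 6.6742
= 6.67


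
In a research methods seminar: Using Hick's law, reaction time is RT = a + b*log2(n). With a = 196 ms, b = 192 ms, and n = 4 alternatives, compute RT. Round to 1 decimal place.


RT = 196 + 192 * log2(4)
log2(4) = 2.0
RT = 196 + 192 * 2.0
= 196 + 384.0
= 580.0 ms


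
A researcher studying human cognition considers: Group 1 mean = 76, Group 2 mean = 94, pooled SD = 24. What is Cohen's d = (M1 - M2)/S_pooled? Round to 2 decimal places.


Cohen's d = (M1 - M2) / S_pooled
= (76 - 94) / 24
= -18 / 24
= -0.75


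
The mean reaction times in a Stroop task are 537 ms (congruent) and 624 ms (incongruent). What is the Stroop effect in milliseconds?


Stroop effect = RT(incongruent) - RT(congruent)
= 624 - 537
= 87 ms


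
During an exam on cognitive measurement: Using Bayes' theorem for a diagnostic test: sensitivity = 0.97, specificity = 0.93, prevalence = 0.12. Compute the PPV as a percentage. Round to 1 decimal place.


PPV = (sens * prev) / (sens * prev + (1-spec) * (1-prev))
Numerator = 0.97 * 0.12 = 0.1164
P(positive and no disease) = (1 - spec) * (1 - prev) = (1 - 0.93) * (1 - 0.12) = 0.0616
Denominator = 0.1164 + 0.0616 = 0.178
PPV = 0.1164 / 0.178 = 0.653933
As percentage = 65.4


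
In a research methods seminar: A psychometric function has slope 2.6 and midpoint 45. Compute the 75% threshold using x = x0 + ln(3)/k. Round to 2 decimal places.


At P = 0.75: 0.75 = 1/(1 + e^(-k*(x-x0)))
Solving: e^(-k*(x-x0)) = 1/3
x = x0 + ln(3)/k
ln(3) = 1.0986
x = 45 + 1.0986/2.6
= 45 + 0.4225
= 45.42


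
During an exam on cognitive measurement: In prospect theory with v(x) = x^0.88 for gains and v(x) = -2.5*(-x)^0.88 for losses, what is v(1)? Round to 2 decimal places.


Since x = 1 >= 0, use v(x) = x^0.88
1^0.88 = 1.0
v(1) = 1.00


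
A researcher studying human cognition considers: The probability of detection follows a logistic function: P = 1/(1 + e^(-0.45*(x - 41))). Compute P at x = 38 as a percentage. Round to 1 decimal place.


P(x) = 1/(1 + e^(-0.45*(38 - 41)))
Exponent = -0.45 * -3 = 1.35
e^(1.35) = 3.857426
P = 1/(1 + 3.857426) = 0.20587
Percentage = 20.6


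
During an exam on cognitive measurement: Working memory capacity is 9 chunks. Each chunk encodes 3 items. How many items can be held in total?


Total items = chunks * items_per_chunk
= 9 * 3
= 27


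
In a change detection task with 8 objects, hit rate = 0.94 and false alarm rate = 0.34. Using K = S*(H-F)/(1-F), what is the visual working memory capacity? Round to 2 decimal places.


K = S * (H - F) / (1 - F)
H - F = 0.6
1 - F = 0.66
K = 8 * 0.6 / 0.66
= 7.27


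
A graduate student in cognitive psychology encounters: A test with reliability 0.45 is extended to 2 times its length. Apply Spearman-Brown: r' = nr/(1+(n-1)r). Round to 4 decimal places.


r_new = n*r / (1 + (n-1)*r)
Numerator = 2 * 0.45 = 0.9
Denominator = 1 + 1 * 0.45 = 1.45
r_new = 0.9 / 1.45
= 0.6207


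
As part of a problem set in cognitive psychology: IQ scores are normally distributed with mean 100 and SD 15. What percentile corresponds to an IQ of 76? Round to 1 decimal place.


z = (IQ - mean) / SD
z = (76 - 100) / 15 = -1.6
Percentile = Phi(-1.6) * 100
Phi(-1.6) = 0.054799
= 5.5


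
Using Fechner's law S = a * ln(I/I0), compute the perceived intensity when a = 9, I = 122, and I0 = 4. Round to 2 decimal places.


S = 9 * ln(122/4)
I/I0 = 30.5
ln(30.5) = 3.4177
S = 9 * 3.4177
= 30.76


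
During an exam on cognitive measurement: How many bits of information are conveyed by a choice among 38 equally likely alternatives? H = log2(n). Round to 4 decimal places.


H = log2(n)
H = log2(38)
= 5.2479


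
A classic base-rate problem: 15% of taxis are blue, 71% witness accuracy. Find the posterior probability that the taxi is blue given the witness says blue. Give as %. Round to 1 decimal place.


P(blue | says blue) = P(says blue | blue)*P(blue) / [P(says blue | blue)*P(blue) + P(says blue | not blue)*P(not blue)]
Numerator = 0.71 * 0.15 = 0.1065
False identification = 0.29 * 0.85 = 0.2465
P = 0.1065 / (0.1065 + 0.2465)
= 0.1065 / 0.353
As percentage = 30.2


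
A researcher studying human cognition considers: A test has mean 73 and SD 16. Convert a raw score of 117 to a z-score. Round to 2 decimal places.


z = (X - mu) / sigma
= (117 - 73) / 16
= 44 / 16
= 2.75


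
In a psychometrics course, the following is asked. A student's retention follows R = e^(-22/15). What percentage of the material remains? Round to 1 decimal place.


R = e^(-t/S)
-t/S = -22/15 = -1.466667
R = e^(-1.466667) = 0.230693
Percentage = 0.230693 * 100
= 23.1


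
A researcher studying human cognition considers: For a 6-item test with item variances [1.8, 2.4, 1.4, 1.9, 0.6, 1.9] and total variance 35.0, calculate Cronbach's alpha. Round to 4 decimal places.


alpha = (k/(k-1)) * (1 - sum(s_i^2)/s_total^2)
sum(item variances) = 10.0
k/(k-1) = 6/5 = 1.2
1 - 10.0/35.0 = 1 - 0.285714 = 0.714286
alpha = 1.2 * 0.714286
= 0.8571


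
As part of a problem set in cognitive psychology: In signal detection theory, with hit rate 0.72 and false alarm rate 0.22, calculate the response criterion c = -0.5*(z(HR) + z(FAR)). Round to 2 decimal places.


c = -0.5 * (z(HR) + z(FAR))
z(0.72) = 0.5828
z(0.22) = -0.7722
c = -0.5 * (0.5828 + -0.7722)
= -0.5 * -0.1894
= 0.09


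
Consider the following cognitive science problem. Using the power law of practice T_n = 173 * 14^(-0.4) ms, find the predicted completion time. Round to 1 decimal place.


T_n = 173 * 14^(-0.4)
14^(-0.4) = 0.347976
T_n = 173 * 0.347976
= 60.2 ms
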